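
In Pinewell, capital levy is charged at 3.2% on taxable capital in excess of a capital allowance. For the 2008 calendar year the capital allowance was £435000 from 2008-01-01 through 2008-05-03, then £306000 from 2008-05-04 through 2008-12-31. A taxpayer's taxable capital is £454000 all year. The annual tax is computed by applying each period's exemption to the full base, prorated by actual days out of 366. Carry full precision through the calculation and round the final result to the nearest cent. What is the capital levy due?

£3337.44

2008-01-01 to 2008-05-03: 124 days, exemption £435000 → (£454000 − £435000) × 3.2% × 124/366 = £205.9891
2008-05-04 to 2008-12-31: 242 days, exemption £306000 → (£454000 − £306000) × 3.2% × 242/366 = £3131.4536
Total = £3337.4426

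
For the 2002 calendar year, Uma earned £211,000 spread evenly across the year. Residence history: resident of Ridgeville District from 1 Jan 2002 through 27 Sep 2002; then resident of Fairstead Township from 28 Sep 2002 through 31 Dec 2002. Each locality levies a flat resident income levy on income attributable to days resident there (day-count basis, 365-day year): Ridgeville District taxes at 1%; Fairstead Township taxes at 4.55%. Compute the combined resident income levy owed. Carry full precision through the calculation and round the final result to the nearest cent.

£4,059.58

Ridgeville District, 1 Jan – 27 Sep 2002: 270 days → £211,000 × 1% × 270/365 = £1,560.8219
Fairstead Township, 28 Sep – 31 Dec 2002: 95 days → £211,000 × 4.55% × 95/365 = £2,498.7603
Total = £4,059.5822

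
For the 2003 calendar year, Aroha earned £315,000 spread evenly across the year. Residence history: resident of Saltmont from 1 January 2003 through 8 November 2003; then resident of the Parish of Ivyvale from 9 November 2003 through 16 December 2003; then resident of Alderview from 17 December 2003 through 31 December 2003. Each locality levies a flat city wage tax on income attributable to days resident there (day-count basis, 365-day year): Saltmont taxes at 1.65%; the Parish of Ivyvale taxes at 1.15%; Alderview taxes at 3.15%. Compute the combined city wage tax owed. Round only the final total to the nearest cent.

£5,227.71

Saltmont, 1 January – 8 November 2003: 312 days → £315,000 × 1.65% × 312/365 = £4,442.7945
The Parish of Ivyvale, 9 November – 16 December 2003: 38 days → £315,000 × 1.15% × 38/365 = £377.1370
Alderview, 17 December – 31 December 2003: 15 days → £315,000 × 3.15% × 15/365 = £407.7740
Total = £5,227.7055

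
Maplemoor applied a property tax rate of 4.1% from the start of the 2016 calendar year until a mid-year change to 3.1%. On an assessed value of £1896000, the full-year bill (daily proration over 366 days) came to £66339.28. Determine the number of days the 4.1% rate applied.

146 days

Let d = days at the first rate; then 366 − d days at the second rate.
£1896000 × [4.1%·d + 3.1%·(366−d)] / 366 = £66339.28
Solving gives d = 146, so the new rate took effect on 26 May 2016.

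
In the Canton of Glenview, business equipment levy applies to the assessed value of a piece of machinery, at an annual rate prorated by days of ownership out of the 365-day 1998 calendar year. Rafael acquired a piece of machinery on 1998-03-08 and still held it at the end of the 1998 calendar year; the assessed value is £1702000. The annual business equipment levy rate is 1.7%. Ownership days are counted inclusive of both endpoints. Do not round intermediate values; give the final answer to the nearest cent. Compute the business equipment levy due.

Days held (1998-03-08 to 1998-12-31): 299 out of 365
Tax = £1702000 × 1.7% × 299/365 = £23702.0986

£23702.10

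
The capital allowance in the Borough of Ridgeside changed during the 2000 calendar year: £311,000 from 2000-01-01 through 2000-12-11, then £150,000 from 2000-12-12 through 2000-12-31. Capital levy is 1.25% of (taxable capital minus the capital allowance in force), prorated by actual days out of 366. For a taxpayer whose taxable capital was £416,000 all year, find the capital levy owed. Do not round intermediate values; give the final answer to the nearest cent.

£1,422.47

2000-01-01 to 2000-12-11: 346 days, exemption £311,000 → (£416,000 − £311,000) × 1.25% × 346/366 = £1,240.7787
2000-12-12 to 2000-12-31: 20 days, exemption £150,000 → (£416,000 − £150,000) × 1.25% × 20/366 = £181.6940
Total = £1,422.4727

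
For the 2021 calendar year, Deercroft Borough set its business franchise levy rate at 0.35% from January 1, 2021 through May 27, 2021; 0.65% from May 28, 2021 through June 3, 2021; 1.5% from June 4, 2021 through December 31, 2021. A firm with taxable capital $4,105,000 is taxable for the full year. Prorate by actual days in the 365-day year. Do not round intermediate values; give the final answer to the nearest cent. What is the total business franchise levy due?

$41,893.49

January 1 – May 27, 2021: 147 days at 0.35% → $4,105,000 × 0.35% × 147/365 = $5,786.3630
May 28 – June 3, 2021: 7 days at 0.65% → $4,105,000 × 0.65% × 7/365 = $511.7192
June 4 – December 31, 2021: 211 days at 1.5% → $4,105,000 × 1.5% × 211/365 = $35,595.4110
Total = $41,893.4932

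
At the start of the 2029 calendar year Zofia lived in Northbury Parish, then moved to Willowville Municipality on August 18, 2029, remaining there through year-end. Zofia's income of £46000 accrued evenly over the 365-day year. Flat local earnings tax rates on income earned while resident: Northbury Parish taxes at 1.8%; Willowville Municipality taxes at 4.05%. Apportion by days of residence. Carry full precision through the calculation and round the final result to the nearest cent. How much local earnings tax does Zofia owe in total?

£1213.64

Northbury Parish, January 1 – August 17, 2029: 229 days → £46000 × 1.8% × 229/365 = £519.4849
Willowville Municipality, August 18 – December 31, 2029: 136 days → £46000 × 4.05% × 136/365 = £694.1589
Total = £1213.6438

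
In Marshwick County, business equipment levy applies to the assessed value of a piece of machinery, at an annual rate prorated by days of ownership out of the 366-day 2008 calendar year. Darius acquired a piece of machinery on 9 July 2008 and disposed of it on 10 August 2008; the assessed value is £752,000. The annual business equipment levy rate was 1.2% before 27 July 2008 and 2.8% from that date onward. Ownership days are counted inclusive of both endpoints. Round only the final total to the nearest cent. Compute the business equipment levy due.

9 July – 26 July 2008: 18 days at 1.2% → £752,000 × 1.2% × 18/366 = £443.8033
27 July – 10 August 2008: 15 days at 2.8% → £752,000 × 2.8% × 15/366 = £862.9508
Total = £1,306.7541

£1,306.75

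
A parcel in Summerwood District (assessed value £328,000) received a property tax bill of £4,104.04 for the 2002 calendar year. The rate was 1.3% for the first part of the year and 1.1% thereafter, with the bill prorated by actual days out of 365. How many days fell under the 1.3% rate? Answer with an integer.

276 days

Let d = days at the first rate; then 365 − d days at the second rate.
£328,000 × [1.3%·d + 1.1%·(365−d)] / 365 = £4,104.04
Solving gives d = 276, so the new rate took effect on 4 Oct 2002.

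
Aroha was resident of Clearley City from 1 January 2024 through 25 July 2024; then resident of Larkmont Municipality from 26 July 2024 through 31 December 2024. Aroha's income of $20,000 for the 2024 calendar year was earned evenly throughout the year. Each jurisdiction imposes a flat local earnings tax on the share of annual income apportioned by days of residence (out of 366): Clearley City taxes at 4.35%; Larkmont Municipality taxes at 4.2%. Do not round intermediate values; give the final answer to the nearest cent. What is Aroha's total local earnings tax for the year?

$856.97

Clearley City, 1 January – 25 July 2024: 207 days → $20,000 × 4.35% × 207/366 = $492.0492
Larkmont Municipality, 26 July – 31 December 2024: 159 days → $20,000 × 4.2% × 159/366 = $364.9180
Total = $856.9672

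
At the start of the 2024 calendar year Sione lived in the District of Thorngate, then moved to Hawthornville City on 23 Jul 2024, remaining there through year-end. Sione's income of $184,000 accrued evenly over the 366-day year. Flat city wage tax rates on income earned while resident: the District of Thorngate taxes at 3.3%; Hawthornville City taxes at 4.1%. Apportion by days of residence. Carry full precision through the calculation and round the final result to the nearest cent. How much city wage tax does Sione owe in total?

The District of Thorngate, 1 Jan – 22 Jul 2024: 204 days → $184,000 × 3.3% × 204/366 = $3,384.3934
Hawthornville City, 23 Jul – 31 Dec 2024: 162 days → $184,000 × 4.1% × 162/366 = $3,339.1475
Total = $6,723.5410

$6,723.54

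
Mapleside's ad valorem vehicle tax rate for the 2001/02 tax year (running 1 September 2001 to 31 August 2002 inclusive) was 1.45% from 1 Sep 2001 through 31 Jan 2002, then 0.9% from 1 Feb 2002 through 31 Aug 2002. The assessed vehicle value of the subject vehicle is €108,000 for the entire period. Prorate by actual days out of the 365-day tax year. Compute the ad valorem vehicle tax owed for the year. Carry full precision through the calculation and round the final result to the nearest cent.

1 Sep 2001 – 31 Jan 2002: 153 days at 1.45% → €108,000 × 1.45% × 153/365 = €656.4329
1 Feb – 31 Aug 2002: 212 days at 0.9% → €108,000 × 0.9% × 212/365 = €564.5589
Total = €1,220.9918

€1,220.99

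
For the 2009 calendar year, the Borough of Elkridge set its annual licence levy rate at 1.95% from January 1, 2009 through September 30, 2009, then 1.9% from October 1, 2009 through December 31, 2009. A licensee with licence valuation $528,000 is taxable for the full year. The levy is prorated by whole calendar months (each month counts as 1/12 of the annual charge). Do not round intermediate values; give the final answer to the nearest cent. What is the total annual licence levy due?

January 1 – September 30, 2009: 9 months at 1.95% → $528,000 × 1.95% × 9/12 = $7,722.0000
October 1 – December 31, 2009: 3 months at 1.9% → $528,000 × 1.9% × 3/12 = $2,508.0000
Total = $10,230.0000

$10,230.00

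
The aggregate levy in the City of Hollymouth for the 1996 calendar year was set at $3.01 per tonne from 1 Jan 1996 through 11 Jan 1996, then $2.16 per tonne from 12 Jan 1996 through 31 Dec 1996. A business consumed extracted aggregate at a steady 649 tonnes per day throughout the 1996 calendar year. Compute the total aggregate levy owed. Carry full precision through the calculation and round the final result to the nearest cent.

1 Jan – 11 Jan 1996: 11 days × 649 tonnes/day = 7,139 tonnes at $3.01/tonne → $21,488.39
12 Jan – 31 Dec 1996: 355 days × 649 tonnes/day = 230,395 tonnes at $2.16/tonne → $497,653.20

$519,141.59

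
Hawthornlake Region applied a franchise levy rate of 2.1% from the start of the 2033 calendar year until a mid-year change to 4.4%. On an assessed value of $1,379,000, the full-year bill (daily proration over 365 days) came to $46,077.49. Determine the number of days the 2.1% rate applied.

Let d = days at the first rate; then 365 − d days at the second rate.
$1,379,000 × [2.1%·d + 4.4%·(365−d)] / 365 = $46,077.49
Solving gives d = 168, so the new rate took effect on June 18, 2033.

168 days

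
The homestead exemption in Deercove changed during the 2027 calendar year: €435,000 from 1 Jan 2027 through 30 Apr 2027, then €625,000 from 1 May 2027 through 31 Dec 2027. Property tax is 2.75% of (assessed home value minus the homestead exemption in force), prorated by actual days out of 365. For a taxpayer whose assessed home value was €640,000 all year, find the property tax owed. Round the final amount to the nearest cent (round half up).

1 Jan – 30 Apr 2027: 120 days, exemption €435,000 → (€640,000 − €435,000) × 2.75% × 120/365 = €1,853.4247
1 May – 31 Dec 2027: 245 days, exemption €625,000 → (€640,000 − €625,000) × 2.75% × 245/365 = €276.8836
Total = €2,130.3082

€2,130.31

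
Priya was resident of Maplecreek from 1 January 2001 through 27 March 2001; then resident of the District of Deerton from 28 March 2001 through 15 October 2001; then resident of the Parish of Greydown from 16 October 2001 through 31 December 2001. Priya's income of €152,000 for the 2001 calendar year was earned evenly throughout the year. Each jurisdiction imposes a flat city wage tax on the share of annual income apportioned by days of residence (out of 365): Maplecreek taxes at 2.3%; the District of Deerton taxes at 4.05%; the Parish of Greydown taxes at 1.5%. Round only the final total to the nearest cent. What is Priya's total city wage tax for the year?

€4,711.58

Maplecreek, 1 January – 27 March 2001: 86 days → €152,000 × 2.3% × 86/365 = €823.7151
The District of Deerton, 28 March – 15 October 2001: 202 days → €152,000 × 4.05% × 202/365 = €3,406.8822
The Parish of Greydown, 16 October – 31 December 2001: 77 days → €152,000 × 1.5% × 77/365 = €480.9863
Total = €4,711.5836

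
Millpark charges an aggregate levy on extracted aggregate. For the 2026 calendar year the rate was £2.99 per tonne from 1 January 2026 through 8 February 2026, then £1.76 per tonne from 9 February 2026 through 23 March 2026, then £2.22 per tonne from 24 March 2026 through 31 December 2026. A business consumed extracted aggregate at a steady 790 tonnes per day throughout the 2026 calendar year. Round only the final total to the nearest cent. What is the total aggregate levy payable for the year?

£648,234.50

1 January – 8 February 2026: 39 days × 790 tonnes/day = 30,810 tonnes at £2.99/tonne → £92,121.90
9 February – 23 March 2026: 43 days × 790 tonnes/day = 33,970 tonnes at £1.76/tonne → £59,787.20
24 March – 31 December 2026: 283 days × 790 tonnes/day = 223,570 tonnes at £2.22/tonne → £496,325.40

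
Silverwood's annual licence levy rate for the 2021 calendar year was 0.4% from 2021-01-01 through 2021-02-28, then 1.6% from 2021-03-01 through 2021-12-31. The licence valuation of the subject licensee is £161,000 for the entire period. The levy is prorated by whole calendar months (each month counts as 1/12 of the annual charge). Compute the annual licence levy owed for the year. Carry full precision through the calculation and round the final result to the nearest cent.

2021-01-01 to 2021-02-28: 2 months at 0.4% → £161,000 × 0.4% × 2/12 = £107.3333
2021-03-01 to 2021-12-31: 10 months at 1.6% → £161,000 × 1.6% × 10/12 = £2,146.6667
Total = £2,254.0000

£2,254.00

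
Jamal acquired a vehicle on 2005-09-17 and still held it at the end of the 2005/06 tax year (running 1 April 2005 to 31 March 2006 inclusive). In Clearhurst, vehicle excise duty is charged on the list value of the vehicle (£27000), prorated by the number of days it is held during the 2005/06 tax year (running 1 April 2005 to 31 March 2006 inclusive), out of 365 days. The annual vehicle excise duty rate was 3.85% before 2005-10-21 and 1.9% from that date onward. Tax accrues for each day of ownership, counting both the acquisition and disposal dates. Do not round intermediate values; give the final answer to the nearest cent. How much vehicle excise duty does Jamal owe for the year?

2005-09-17 to 2005-10-20: 34 days at 3.85% → £27000 × 3.85% × 34/365 = £96.8301
2005-10-21 to 2006-03-31: 162 days at 1.9% → £27000 × 1.9% × 162/365 = £227.6877
Total = £324.5178

£324.52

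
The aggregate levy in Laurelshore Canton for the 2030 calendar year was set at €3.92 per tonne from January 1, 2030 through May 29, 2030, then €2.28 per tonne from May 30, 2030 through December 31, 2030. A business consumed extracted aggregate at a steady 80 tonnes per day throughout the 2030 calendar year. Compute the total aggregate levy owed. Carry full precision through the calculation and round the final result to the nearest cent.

€86,124.80

January 1 – May 29, 2030: 149 days × 80 tonnes/day = 11,920 tonnes at €3.92/tonne → €46,726.40
May 30 – December 31, 2030: 216 days × 80 tonnes/day = 17,280 tonnes at €2.28/tonne → €39,398.40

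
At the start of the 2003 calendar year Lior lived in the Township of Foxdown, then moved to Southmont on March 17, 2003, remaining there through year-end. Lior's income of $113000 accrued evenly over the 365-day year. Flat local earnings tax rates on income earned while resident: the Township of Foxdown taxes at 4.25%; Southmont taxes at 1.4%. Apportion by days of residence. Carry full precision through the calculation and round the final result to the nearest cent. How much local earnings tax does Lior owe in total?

$2243.75

The Township of Foxdown, January 1 – March 16, 2003: 75 days → $113000 × 4.25% × 75/365 = $986.8151
Southmont, March 17 – December 31, 2003: 290 days → $113000 × 1.4% × 290/365 = $1256.9315
Total = $2243.7466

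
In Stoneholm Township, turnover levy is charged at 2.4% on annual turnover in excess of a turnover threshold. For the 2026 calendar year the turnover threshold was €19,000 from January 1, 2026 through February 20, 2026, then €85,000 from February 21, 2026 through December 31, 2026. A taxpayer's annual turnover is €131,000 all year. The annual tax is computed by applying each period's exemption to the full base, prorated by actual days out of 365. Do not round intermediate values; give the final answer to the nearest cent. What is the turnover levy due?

January 1 – February 20, 2026: 51 days, exemption €19,000 → (€131,000 − €19,000) × 2.4% × 51/365 = €375.5836
February 21 – December 31, 2026: 314 days, exemption €85,000 → (€131,000 − €85,000) × 2.4% × 314/365 = €949.7425
Total = €1,325.3260

€1,325.33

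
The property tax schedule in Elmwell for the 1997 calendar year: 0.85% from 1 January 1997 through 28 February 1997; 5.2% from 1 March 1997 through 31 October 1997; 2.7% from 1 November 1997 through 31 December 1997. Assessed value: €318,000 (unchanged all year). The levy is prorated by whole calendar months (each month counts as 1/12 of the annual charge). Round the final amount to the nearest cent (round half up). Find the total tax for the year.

€12,905.50

1 January – 28 February 1997: 2 months at 0.85% → €318,000 × 0.85% × 2/12 = €450.5000
1 March – 31 October 1997: 8 months at 5.2% → €318,000 × 5.2% × 8/12 = €11,024.0000
1 November – 31 December 1997: 2 months at 2.7% → €318,000 × 2.7% × 2/12 = €1,431.0000
Total = €12,905.5000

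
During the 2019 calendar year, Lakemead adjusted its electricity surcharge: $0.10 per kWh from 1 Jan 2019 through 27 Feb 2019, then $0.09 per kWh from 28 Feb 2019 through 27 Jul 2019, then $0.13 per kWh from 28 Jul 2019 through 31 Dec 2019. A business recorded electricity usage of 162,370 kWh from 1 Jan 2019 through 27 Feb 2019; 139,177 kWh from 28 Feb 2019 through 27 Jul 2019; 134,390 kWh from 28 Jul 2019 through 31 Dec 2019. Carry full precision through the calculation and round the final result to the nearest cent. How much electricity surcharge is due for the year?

1 Jan – 27 Feb 2019: 162,370 kWh at $0.10/kWh → $16,237.00
28 Feb – 27 Jul 2019: 139,177 kWh at $0.09/kWh → $12,525.93
28 Jul – 31 Dec 2019: 134,390 kWh at $0.13/kWh → $17,470.70

$46,233.63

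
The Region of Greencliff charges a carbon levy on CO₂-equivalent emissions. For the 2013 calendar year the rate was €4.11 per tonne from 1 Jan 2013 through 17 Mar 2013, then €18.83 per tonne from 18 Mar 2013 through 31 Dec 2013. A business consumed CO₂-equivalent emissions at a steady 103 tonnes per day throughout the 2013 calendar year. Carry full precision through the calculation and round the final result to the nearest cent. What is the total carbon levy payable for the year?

1 Jan – 17 Mar 2013: 76 days × 103 tonnes/day = 7,828 tonnes at €4.11/tonne → €32173.08
18 Mar – 31 Dec 2013: 289 days × 103 tonnes/day = 29,767 tonnes at €18.83/tonne → €560512.61

€592685.69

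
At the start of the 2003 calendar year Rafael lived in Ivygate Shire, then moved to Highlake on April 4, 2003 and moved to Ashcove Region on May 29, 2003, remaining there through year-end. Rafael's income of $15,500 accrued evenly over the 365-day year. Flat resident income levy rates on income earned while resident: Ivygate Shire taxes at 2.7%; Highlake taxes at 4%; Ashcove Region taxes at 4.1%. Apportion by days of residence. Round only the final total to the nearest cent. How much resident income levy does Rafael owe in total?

Ivygate Shire, January 1 – April 3, 2003: 93 days → $15,500 × 2.7% × 93/365 = $106.6315
Highlake, April 4 – May 28, 2003: 55 days → $15,500 × 4% × 55/365 = $93.4247
Ashcove Region, May 29 – December 31, 2003: 217 days → $15,500 × 4.1% × 217/365 = $377.8178
Total = $577.8740

$577.87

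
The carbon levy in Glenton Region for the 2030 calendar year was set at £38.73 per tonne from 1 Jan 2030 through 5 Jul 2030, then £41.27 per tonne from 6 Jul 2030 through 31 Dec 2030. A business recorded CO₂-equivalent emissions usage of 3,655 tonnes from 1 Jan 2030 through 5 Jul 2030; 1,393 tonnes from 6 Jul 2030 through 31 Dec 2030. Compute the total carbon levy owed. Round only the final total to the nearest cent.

£199,047.26

1 Jan – 5 Jul 2030: 3,655 tonnes at £38.73/tonne → £141,558.15
6 Jul – 31 Dec 2030: 1,393 tonnes at £41.27/tonne → £57,489.11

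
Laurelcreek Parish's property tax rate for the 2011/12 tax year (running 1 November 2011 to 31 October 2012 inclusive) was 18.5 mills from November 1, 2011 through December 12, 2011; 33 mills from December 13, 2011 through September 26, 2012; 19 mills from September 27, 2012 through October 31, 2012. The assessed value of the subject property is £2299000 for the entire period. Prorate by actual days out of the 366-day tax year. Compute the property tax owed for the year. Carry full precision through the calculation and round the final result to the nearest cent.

£68963.72

November 1 – December 12, 2011: 42 days at 18.5 mills → £2299000 × 1.85% × 42/366 = £4880.6639
December 13, 2011 – September 26, 2012: 289 days at 33 mills → £2299000 × 3.3% × 289/366 = £59905.9098
September 27 – October 31, 2012: 35 days at 19 mills → £2299000 × 1.9% × 35/366 = £4177.1448
Total = £68963.7186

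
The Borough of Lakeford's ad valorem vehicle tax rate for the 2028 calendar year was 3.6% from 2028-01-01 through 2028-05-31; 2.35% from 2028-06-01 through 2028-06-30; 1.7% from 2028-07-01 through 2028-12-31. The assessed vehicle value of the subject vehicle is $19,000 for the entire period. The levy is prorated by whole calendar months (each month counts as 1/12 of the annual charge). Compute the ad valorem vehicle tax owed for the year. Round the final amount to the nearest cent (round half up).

2028-01-01 to 2028-05-31: 5 months at 3.6% → $19,000 × 3.6% × 5/12 = $285.0000
2028-06-01 to 2028-06-30: 1 month at 2.35% → $19,000 × 2.35% × 1/12 = $37.2083
2028-07-01 to 2028-12-31: 6 months at 1.7% → $19,000 × 1.7% × 6/12 = $161.5000
Total = $483.7083

$483.71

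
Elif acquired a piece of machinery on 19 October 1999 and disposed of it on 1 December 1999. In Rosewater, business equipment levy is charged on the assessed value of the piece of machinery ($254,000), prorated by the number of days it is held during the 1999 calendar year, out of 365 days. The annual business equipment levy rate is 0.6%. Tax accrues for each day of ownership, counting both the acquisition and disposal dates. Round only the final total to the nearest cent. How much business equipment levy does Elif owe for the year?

$183.72

Days held (19 October – 1 December 1999): 44 out of 365
Tax = $254,000 × 0.6% × 44/365 = $183.7151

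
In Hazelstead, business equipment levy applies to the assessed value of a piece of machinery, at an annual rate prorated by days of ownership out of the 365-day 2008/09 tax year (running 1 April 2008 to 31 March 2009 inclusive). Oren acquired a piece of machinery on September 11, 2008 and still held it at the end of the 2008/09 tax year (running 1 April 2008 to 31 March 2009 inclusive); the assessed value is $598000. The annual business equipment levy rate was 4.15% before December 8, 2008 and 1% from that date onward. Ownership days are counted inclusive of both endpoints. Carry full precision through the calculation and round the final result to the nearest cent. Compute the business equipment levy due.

$7851.00

September 11 – December 7, 2008: 88 days at 4.15% → $598000 × 4.15% × 88/365 = $5983.2767
December 8, 2008 – March 31, 2009: 114 days at 1% → $598000 × 1% × 114/365 = $1867.7260
Total = $7851.0027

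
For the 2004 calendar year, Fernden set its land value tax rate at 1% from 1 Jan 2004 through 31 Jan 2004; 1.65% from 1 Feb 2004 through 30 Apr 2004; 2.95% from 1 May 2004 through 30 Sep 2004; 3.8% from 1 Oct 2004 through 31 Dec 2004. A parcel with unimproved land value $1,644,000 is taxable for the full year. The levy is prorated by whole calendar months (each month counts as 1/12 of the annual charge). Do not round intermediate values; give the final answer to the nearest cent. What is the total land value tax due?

1 Jan – 31 Jan 2004: 1 month at 1% → $1,644,000 × 1% × 1/12 = $1,370.0000
1 Feb – 30 Apr 2004: 3 months at 1.65% → $1,644,000 × 1.65% × 3/12 = $6,781.5000
1 May – 30 Sep 2004: 5 months at 2.95% → $1,644,000 × 2.95% × 5/12 = $20,207.5000
1 Oct – 31 Dec 2004: 3 months at 3.8% → $1,644,000 × 3.8% × 3/12 = $15,618.0000
Total = $43,977.0000

$43,977.00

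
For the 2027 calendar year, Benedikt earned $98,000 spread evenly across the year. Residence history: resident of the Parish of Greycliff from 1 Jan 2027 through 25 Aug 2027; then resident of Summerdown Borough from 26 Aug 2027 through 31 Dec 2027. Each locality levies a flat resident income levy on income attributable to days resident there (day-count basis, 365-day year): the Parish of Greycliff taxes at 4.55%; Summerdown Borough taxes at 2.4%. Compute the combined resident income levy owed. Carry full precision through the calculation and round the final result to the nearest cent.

The Parish of Greycliff, 1 Jan – 25 Aug 2027: 237 days → $98,000 × 4.55% × 237/365 = $2,895.2959
Summerdown Borough, 26 Aug – 31 Dec 2027: 128 days → $98,000 × 2.4% × 128/365 = $824.8110
Total = $3,720.1068

$3,720.11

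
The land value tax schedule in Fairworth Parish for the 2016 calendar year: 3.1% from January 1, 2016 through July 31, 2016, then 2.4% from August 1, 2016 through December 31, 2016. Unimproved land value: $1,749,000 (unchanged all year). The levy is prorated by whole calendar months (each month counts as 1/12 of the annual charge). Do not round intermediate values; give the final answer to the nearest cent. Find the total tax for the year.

$49,117.75

January 1 – July 31, 2016: 7 months at 3.1% → $1,749,000 × 3.1% × 7/12 = $31,627.7500
August 1 – December 31, 2016: 5 months at 2.4% → $1,749,000 × 2.4% × 5/12 = $17,490.0000
Total = $49,117.7500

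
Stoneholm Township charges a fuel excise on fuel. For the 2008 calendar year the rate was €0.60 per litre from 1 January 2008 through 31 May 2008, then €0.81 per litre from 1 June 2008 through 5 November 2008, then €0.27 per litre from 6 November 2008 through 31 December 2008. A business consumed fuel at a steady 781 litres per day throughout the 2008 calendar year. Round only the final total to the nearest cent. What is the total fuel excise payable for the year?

1 January – 31 May 2008: 152 days × 781 litres/day = 118,712 litres at €0.60/litre → €71,227.20
1 June – 5 November 2008: 158 days × 781 litres/day = 123,398 litres at €0.81/litre → €99,952.38
6 November – 31 December 2008: 56 days × 781 litres/day = 43,736 litres at €0.27/litre → €11,808.72

€182,988.30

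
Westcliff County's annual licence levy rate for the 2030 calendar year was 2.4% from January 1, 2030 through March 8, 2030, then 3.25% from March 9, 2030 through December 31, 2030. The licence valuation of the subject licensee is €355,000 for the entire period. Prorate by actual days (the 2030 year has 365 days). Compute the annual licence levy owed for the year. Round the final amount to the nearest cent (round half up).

January 1 – March 8, 2030: 67 days at 2.4% → €355,000 × 2.4% × 67/365 = €1,563.9452
March 9 – December 31, 2030: 298 days at 3.25% → €355,000 × 3.25% × 298/365 = €9,419.6575
Total = €10,983.6027

€10,983.60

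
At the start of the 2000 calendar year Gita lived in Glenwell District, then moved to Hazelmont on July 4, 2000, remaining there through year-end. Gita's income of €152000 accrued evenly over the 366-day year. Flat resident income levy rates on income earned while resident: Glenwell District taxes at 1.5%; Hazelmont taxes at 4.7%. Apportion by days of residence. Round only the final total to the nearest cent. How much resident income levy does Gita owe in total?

€4685.42

Glenwell District, January 1 – July 3, 2000: 185 days → €152000 × 1.5% × 185/366 = €1152.4590
Hazelmont, July 4 – December 31, 2000: 181 days → €152000 × 4.7% × 181/366 = €3532.9617
Total = €4685.4208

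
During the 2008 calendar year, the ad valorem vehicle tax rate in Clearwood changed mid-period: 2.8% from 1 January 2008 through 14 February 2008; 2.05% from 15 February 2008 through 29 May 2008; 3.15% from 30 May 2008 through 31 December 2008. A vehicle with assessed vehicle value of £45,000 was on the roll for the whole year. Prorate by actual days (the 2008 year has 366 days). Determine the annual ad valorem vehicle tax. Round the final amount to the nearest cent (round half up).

£1,256.13

1 January – 14 February 2008: 45 days at 2.8% → £45,000 × 2.8% × 45/366 = £154.9180
15 February – 29 May 2008: 105 days at 2.05% → £45,000 × 2.05% × 105/366 = £264.6516
30 May – 31 December 2008: 216 days at 3.15% → £45,000 × 3.15% × 216/366 = £836.5574
Total = £1,256.1270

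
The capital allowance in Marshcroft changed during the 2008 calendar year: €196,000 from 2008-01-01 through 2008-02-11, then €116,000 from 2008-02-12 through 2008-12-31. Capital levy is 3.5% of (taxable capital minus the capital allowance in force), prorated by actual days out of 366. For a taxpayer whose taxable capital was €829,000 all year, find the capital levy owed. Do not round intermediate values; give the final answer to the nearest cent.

€24,633.69

2008-01-01 to 2008-02-11: 42 days, exemption €196,000 → (€829,000 − €196,000) × 3.5% × 42/366 = €2,542.3770
2008-02-12 to 2008-12-31: 324 days, exemption €116,000 → (€829,000 − €116,000) × 3.5% × 324/366 = €22,091.3115
Total = €24,633.6885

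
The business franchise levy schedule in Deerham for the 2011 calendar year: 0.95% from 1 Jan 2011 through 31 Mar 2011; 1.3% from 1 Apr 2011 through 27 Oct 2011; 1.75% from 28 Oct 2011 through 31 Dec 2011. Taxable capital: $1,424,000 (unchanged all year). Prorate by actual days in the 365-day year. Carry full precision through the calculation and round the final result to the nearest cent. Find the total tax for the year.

1 Jan – 31 Mar 2011: 90 days at 0.95% → $1,424,000 × 0.95% × 90/365 = $3,335.6712
1 Apr – 27 Oct 2011: 210 days at 1.3% → $1,424,000 × 1.3% × 210/365 = $10,650.7397
28 Oct – 31 Dec 2011: 65 days at 1.75% → $1,424,000 × 1.75% × 65/365 = $4,437.8082
Total = $18,424.2192

$18,424.22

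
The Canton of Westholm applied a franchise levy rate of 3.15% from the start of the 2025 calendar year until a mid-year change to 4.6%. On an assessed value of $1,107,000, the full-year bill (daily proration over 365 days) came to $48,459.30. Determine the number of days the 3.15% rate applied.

Let d = days at the first rate; then 365 − d days at the second rate.
$1,107,000 × [3.15%·d + 4.6%·(365−d)] / 365 = $48,459.30
Solving gives d = 56, so the new rate took effect on 26 Feb 2025.

56 days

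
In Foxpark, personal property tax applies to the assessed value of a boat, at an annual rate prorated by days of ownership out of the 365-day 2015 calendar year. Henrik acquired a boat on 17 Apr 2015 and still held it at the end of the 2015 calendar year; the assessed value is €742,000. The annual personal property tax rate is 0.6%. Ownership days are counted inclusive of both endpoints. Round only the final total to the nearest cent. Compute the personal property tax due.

€3,159.09

Days held (17 Apr – 31 Dec 2015): 259 out of 365
Tax = €742,000 × 0.6% × 259/365 = €3,159.0904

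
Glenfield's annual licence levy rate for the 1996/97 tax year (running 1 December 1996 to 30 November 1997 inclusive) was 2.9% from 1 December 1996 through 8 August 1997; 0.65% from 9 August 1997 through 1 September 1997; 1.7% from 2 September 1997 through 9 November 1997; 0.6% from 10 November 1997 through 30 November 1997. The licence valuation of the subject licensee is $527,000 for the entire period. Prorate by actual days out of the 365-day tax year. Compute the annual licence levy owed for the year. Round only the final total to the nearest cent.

1 December 1996 – 8 August 1997: 251 days at 2.9% → $527,000 × 2.9% × 251/365 = $10,509.6795
9 August – 1 September 1997: 24 days at 0.65% → $527,000 × 0.65% × 24/365 = $225.2384
2 September – 9 November 1997: 69 days at 1.7% → $527,000 × 1.7% × 69/365 = $1,693.6192
10 November – 30 November 1997: 21 days at 0.6% → $527,000 × 0.6% × 21/365 = $181.9233
Total = $12,610.4603

$12,610.46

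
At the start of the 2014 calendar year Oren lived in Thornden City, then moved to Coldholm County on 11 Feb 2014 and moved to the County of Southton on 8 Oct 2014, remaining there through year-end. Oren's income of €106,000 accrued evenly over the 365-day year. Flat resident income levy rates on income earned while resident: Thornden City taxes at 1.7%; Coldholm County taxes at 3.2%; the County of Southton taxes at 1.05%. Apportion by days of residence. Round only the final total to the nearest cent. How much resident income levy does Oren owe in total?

€2,682.67

Thornden City, 1 Jan – 10 Feb 2014: 41 days → €106,000 × 1.7% × 41/365 = €202.4164
Coldholm County, 11 Feb – 7 Oct 2014: 239 days → €106,000 × 3.2% × 239/365 = €2,221.0630
The County of Southton, 8 Oct – 31 Dec 2014: 85 days → €106,000 × 1.05% × 85/365 = €259.1918
Total = €2,682.6712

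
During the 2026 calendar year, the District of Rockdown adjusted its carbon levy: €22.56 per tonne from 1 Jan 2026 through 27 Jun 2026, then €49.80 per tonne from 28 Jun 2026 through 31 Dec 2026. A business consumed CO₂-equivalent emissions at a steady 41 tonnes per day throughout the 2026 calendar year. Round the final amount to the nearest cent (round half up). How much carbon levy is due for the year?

1 Jan – 27 Jun 2026: 178 days × 41 tonnes/day = 7,298 tonnes at €22.56/tonne → €164,642.88
28 Jun – 31 Dec 2026: 187 days × 41 tonnes/day = 7,667 tonnes at €49.80/tonne → €381,816.60

€546,459.48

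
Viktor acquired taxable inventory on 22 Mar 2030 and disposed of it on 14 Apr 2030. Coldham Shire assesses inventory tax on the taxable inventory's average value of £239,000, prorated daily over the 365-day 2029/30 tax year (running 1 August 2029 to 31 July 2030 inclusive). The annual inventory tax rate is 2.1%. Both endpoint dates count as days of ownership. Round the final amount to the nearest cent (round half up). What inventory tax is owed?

Days held (22 Mar – 14 Apr 2030): 24 out of 365
Tax = £239,000 × 2.1% × 24/365 = £330.0164

£330.02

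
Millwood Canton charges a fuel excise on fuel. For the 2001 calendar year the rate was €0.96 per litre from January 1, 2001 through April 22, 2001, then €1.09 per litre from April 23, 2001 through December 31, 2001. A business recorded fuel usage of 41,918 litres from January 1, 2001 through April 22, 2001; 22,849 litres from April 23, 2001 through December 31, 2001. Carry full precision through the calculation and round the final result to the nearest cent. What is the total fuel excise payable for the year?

January 1 – April 22, 2001: 41,918 litres at €0.96/litre → €40,241.28
April 23 – December 31, 2001: 22,849 litres at €1.09/litre → €24,905.41

€65,146.69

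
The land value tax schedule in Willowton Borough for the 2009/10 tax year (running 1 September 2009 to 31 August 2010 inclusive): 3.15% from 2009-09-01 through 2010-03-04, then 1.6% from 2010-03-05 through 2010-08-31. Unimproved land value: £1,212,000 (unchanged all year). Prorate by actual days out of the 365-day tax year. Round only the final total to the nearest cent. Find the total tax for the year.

2009-09-01 to 2010-03-04: 185 days at 3.15% → £1,212,000 × 3.15% × 185/365 = £19,350.4932
2010-03-05 to 2010-08-31: 180 days at 1.6% → £1,212,000 × 1.6% × 180/365 = £9,563.1781
Total = £28,913.6712

£28,913.67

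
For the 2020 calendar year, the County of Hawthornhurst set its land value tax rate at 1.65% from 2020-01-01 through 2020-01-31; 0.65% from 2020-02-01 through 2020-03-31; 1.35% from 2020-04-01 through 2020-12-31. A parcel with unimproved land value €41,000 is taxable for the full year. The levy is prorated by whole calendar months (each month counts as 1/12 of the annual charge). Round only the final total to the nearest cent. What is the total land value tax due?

€515.92

2020-01-01 to 2020-01-31: 1 month at 1.65% → €41,000 × 1.65% × 1/12 = €56.3750
2020-02-01 to 2020-03-31: 2 months at 0.65% → €41,000 × 0.65% × 2/12 = €44.4167
2020-04-01 to 2020-12-31: 9 months at 1.35% → €41,000 × 1.35% × 9/12 = €415.1250
Total = €515.9167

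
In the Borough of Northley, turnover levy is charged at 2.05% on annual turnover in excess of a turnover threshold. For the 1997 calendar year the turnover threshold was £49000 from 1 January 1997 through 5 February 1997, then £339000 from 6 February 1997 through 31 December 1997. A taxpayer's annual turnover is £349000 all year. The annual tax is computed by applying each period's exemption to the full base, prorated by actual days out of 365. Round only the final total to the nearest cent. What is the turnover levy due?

£791.36

1 January – 5 February 1997: 36 days, exemption £49000 → (£349000 − £49000) × 2.05% × 36/365 = £606.5753
6 February – 31 December 1997: 329 days, exemption £339000 → (£349000 − £339000) × 2.05% × 329/365 = £184.7808
Total = £791.3562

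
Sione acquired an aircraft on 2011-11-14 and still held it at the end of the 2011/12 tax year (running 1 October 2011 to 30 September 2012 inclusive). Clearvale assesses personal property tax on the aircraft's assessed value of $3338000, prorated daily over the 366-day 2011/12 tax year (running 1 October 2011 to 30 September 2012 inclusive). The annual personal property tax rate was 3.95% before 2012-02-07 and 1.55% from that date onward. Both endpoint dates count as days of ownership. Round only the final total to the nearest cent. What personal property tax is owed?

2011-11-14 to 2012-02-06: 85 days at 3.95% → $3338000 × 3.95% × 85/366 = $30621.1339
2012-02-07 to 2012-09-30: 237 days at 1.55% → $3338000 × 1.55% × 237/366 = $33503.1230
Total = $64124.2568

$64124.26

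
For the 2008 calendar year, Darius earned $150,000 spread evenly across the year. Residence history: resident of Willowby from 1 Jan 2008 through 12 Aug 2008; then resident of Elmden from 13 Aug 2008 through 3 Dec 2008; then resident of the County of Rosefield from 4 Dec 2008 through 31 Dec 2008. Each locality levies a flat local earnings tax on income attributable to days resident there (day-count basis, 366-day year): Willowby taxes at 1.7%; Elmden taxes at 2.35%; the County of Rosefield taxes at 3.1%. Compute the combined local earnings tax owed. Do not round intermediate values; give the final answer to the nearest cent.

$3,011.68

Willowby, 1 Jan – 12 Aug 2008: 225 days → $150,000 × 1.7% × 225/366 = $1,567.6230
Elmden, 13 Aug – 3 Dec 2008: 113 days → $150,000 × 2.35% × 113/366 = $1,088.3197
The County of Rosefield, 4 Dec – 31 Dec 2008: 28 days → $150,000 × 3.1% × 28/366 = $355.7377
Total = $3,011.6803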